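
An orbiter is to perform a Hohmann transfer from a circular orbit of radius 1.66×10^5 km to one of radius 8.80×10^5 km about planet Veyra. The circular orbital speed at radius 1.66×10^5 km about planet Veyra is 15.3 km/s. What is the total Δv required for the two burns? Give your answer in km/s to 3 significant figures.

Δv = 7.45 km/s

From the circular-orbit relation v² = μ/r at r = 1.66×10^5 km: μ = v²r = (15.3)² × 1.66×10^5 = 3.88589×10^7 km³/s².
The Hohmann ellipse has a_t = (r₁ + r₂)/2 = 5.230×10^5 km.
Circular speed at r₁: v₁ = √(μ/r₁) = √(3.88589×10^7/1.660×10^5) = 15.3000 km/s.
Transfer-orbit speed at r₁ (vis-viva): v_p = √[μ(2/r₁ − 1/a_t)] = 19.8464 km/s.
First burn Δv₁ = |v_p − v₁| = 4.5464 km/s.
At r₂, v₂ = √(μ/r₂) = 6.64514 km/s.
Transfer-orbit speed at r₂: v_a = √[μ(2/r₂ − 1/a_t)] = 3.74375 km/s.
Second burn Δv₂ = |v₂ − v_a| = 2.9014 km/s.
Total Δv = Δv₁ + Δv₂ = 7.448 km/s.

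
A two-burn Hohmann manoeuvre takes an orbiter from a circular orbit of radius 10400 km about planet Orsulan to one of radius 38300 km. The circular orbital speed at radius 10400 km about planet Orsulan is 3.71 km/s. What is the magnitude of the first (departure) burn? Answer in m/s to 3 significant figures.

Δv₁ = 943 m/s

From the circular-orbit relation v² = μ/r at r = 10400 km: μ = v²r = (3.71)² × 10400 = 1.43147×10^5 km³/s².
Transfer-ellipse semi-major axis a_t = (r₁ + r₂)/2 = (10400 + 38300)/2 = 24350 km.
Circular speed at r = 10400 km: v_c = √(μ/r) = 3.7100 km/s.
Transfer-orbit speed at the same r (vis-viva, a = a_t): v_t = √[μ(2/r − 1/a_t)] = 4.6529 km/s.
Δv₁ = |v_t − v_c| = |4.6529 − 3.7100| = 0.9429 km/s.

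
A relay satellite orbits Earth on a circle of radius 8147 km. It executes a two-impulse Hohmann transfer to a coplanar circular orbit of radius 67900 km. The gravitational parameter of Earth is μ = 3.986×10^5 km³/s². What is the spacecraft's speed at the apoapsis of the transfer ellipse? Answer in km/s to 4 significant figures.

Semi-major axis of the transfer orbit: a_t = (8147 + 67900)/2 = 38023.5 km.
The apoapsis of the transfer ellipse is at r = 67900 km.
Applying v² = μ(2/r − 1/a_t): v = 1.122 km/s.

v = 1.122 km/s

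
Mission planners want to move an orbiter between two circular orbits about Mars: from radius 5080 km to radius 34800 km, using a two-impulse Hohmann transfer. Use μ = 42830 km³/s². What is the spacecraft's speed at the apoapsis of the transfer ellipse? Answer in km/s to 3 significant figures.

The Hohmann ellipse has a_t = (r₁ + r₂)/2 = 19940 km.
The apoapsis of the transfer ellipse is at r = 34800 km.
Vis-viva: v = √[μ(2/r − 1/a_t)] = √[42830 × (2/34800 − 1/19940)] = 0.5600 km/s.

v = 0.560 km/s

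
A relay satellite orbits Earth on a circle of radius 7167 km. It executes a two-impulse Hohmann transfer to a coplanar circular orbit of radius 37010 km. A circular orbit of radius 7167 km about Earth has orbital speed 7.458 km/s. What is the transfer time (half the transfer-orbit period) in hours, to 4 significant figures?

t = 4.537 hours

From the circular-orbit relation v² = μ/r at r = 7167 km: μ = v²r = (7.458)² × 7167 = 3.98641×10^5 km³/s².
Transfer-ellipse semi-major axis a_t = (r₁ + r₂)/2 = (7167 + 37010)/2 = 22088.5 km.
By Kepler's third law the transfer-orbit period is T = 2π√(a_t³/μ), so t = T/2 = 16334.6 s.
Converting: 16334.6 s ÷ 3600 s/hour = 4.537 hours.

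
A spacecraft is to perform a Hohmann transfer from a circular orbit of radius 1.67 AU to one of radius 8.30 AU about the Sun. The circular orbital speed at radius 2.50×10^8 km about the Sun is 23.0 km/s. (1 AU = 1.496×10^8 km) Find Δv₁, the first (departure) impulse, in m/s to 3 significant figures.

Δv₁ = 6680 m/s

From the circular-orbit relation v² = μ/r at r = 2.50×10^8 km: μ = v²r = (23.0)² × 2.50×10^8 = 1.32250×10^11 km³/s².
In km: r₁ = 1.67 × 1.496×10^8 = 2.49832×10^8 km; r₂ = 8.30 × 1.496×10^8 = 1.24168×10^9 km.
Transfer-ellipse semi-major axis a_t = (r₁ + r₂)/2 = (2.49832×10^8 + 1.24168×10^9)/2 = 7.45756×10^8 km.
Circular speed at r = 2.49832×10^8 km: v_c = √(μ/r) = 23.01 km/s.
Vis-viva on the transfer ellipse at r = 2.49832×10^8 km gives v_t = √[μ(2/r − 1/a_t)] = 29.69 km/s.
Δv₁ = |v_t − v_c| = |29.69 − 23.01| = 6.680 km/s.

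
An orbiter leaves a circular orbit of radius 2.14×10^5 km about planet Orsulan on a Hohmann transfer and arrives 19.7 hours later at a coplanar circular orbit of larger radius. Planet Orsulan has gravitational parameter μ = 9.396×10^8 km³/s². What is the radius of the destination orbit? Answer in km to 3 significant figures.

Transfer time t = 19.7 hours = 70920 s, and t = π√(a_t³/μ).
So a_t = (μ t²/π²)^(1/3) = (9.396×10^8 × (70920)² / π²)^(1/3) = 7.8234×10^5 km.
Since a_t = (r₁ + r₂)/2, r₂ = 2a_t − r₁ = 2×7.8234×10^5 − 2.140×10^5 = 1.35068×10^6 km.

r₂ = 1.35×10^6 km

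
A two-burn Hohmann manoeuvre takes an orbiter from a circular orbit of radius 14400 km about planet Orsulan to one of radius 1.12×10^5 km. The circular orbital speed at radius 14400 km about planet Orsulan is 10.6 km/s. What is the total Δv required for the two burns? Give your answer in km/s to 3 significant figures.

Δv = 5.50 km/s

From the circular-orbit relation v² = μ/r at r = 14400 km: μ = v²r = (10.6)² × 14400 = 1.61798×10^6 km³/s².
Semi-major axis of the transfer orbit: a_t = (14400 + 1.120×10^5)/2 = 63200 km.
Circular speed at r₁: v₁ = √(μ/r₁) = √(1.61798×10^6/14400) = 10.600 km/s.
On the transfer ellipse at r₁, v² = μ(2/r − 1/a) gives v_p = √[μ(2/r₁ − 1/a_t)] = 14.111 km/s.
First burn Δv₁ = |v_p − v₁| = 3.511 km/s.
Circular speed at r₂: v₂ = √(μ/r₂) = 3.801 km/s.
Transfer-orbit speed at r₂: v_a = √[μ(2/r₂ − 1/a_t)] = 1.814 km/s.
Second burn Δv₂ = |v₂ − v_a| = 1.987 km/s.
Δv = Δv₁ + Δv₂ = 3.511 + 1.987 = 5.498 km/s.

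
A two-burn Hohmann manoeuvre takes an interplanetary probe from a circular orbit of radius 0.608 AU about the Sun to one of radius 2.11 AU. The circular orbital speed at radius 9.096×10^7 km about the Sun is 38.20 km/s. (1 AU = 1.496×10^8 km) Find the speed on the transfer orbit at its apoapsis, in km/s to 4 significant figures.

From the circular-orbit relation v² = μ/r at r = 9.096×10^7 km: μ = v²r = (38.20)² × 9.096×10^7 = 1.32732×10^11 km³/s².
In km: r₁ = 0.608 × 1.496×10^8 = 9.09568×10^7 km; r₂ = 2.11 × 1.496×10^8 = 3.15656×10^8 km.
Semi-major axis of the transfer orbit: a_t = (9.09568×10^7 + 3.15656×10^8)/2 = 2.033064×10^8 km.
At apoapsis, r = 3.15656×10^8 km.
Vis-viva: v = √[μ(2/r − 1/a_t)] = √[1.32732×10^11 × (2/3.15656×10^8 − 1/2.033064×10^8)] = 13.72 km/s.

v = 13.72 km/s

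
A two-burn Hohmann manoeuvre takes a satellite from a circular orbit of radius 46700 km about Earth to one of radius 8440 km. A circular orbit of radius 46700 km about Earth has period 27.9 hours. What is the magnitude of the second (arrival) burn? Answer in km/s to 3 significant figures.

From Kepler's third law T² = 4π²r³/μ at r = 46700 km, T = 27.9 hours = 27.9 × 3600 s = 1.0044×10^5 s: μ = 4π²r³/T² = 3.98563×10^5 km³/s².
Transfer-ellipse semi-major axis a_t = (r₁ + r₂)/2 = (46700 + 8440)/2 = 27570 km.
Circular speed at r = 8440 km: v_c = √(μ/r) = 6.872 km/s.
Transfer-orbit speed at the same r (vis-viva, a = a_t): v_t = √[μ(2/r − 1/a_t)] = 8.944 km/s.
Δv₂ = |v_t − v_c| = |8.944 − 6.872| = 2.072 km/s.

Δv₂ = 2.07 km/s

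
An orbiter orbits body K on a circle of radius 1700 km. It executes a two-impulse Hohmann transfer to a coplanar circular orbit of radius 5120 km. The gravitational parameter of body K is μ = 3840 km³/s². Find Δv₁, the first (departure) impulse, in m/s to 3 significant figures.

The Hohmann ellipse has a_t = (r₁ + r₂)/2 = 3410 km.
On the circular orbit at r = 1700 km, v_c = √(μ/r) = 1.5029 km/s.
Transfer-orbit speed at the same r (vis-viva, a = a_t): v_t = √[μ(2/r − 1/a_t)] = 1.8416 km/s.
Δv₁ = |v_t − v_c| = |1.8416 − 1.5029| = 0.3387 km/s.

Δv₁ = 339 m/s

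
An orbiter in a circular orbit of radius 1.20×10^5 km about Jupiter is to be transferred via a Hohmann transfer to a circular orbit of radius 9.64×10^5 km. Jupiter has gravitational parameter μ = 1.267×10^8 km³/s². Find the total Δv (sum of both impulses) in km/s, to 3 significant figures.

Δv = 16.9 km/s

Semi-major axis of the transfer orbit: a_t = (1.200×10^5 + 9.640×10^5)/2 = 5.420×10^5 km.
Circular speed at r₁: v₁ = √(μ/r₁) = √(1.267×10^8/1.200×10^5) = 32.49 km/s.
On the transfer ellipse at r₁, vis-viva equation gives v_p = √[μ(2/r₁ − 1/a_t)] = 43.33 km/s.
First burn Δv₁ = |v_p − v₁| = 10.84 km/s.
At r₂, v₂ = √(μ/r₂) = 11.464 km/s.
Transfer-orbit speed at r₂: v_a = √[μ(2/r₂ − 1/a_t)] = 5.3944 km/s.
Second burn Δv₂ = |v₂ − v_a| = 6.070 km/s.
Δv = Δv₁ + Δv₂ = 10.84 + 6.070 = 16.91 km/s.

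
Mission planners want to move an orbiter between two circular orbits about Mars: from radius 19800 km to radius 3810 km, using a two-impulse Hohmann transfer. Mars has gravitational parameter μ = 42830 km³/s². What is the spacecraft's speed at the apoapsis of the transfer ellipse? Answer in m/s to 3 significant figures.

v = 836 m/s

Semi-major axis of the transfer orbit: a_t = (19800 + 3810)/2 = 11805 km.
The apoapsis of the transfer ellipse is at r = 19800 km.
Vis-viva: v = √[μ(2/r − 1/a_t)] = √[42830 × (2/19800 − 1/11805)] = 0.8355 km/s.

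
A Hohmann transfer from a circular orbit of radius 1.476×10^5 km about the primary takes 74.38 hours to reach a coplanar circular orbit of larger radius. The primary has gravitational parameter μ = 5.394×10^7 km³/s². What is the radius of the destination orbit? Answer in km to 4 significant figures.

r₂ = 1.316×10^6 km

Transfer time t = 74.38 hours = 2.67768×10^5 s, and t = π√(a_t³/μ).
So a_t = (μ t²/π²)^(1/3) = (5.394×10^7 × (2.67768×10^5)² / π²)^(1/3) = 7.3177×10^5 km.
Since a_t = (r₁ + r₂)/2, r₂ = 2a_t − r₁ = 2×7.3177×10^5 − 1.476×10^5 = 1.31594×10^6 km.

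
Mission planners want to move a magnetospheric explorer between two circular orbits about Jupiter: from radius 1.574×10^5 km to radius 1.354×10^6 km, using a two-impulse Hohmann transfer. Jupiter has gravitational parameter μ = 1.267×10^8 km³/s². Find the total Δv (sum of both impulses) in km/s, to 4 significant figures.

Semi-major axis of the transfer orbit: a_t = (1.574×10^5 + 1.354×10^6)/2 = 7.557×10^5 km.
At r₁ the circular-orbit speed is v₁ = √(μ/r₁) = 28.372 km/s.
Transfer-orbit speed at r₁ (vis-viva equation): v_p = √[μ(2/r₁ − 1/a_t)] = 37.977 km/s.
First burn Δv₁ = |v_p − v₁| = 9.605 km/s.
Circular speed at r₂: v₂ = √(μ/r₂) = 9.6734 km/s.
Transfer-orbit speed at r₂: v_a = √[μ(2/r₂ − 1/a_t)] = 4.4148 km/s.
Second burn Δv₂ = |v₂ − v_a| = 5.259 km/s.
Δv = Δv₁ + Δv₂ = 9.605 + 5.259 = 14.86 km/s.

Δv = 14.86 km/s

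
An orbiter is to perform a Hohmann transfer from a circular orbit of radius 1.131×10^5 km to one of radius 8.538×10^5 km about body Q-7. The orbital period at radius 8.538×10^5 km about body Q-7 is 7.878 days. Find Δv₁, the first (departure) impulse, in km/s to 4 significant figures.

From Kepler's third law T² = 4π²r³/μ at r = 8.538×10^5 km, T = 7.878 days = 7.878 × 86400 s = 6.806592×10^5 s: μ = 4π²r³/T² = 5.30358×10^7 km³/s².
Transfer-ellipse semi-major axis a_t = (r₁ + r₂)/2 = (1.131×10^5 + 8.538×10^5)/2 = 4.8345×10^5 km.
Circular speed at r = 1.131×10^5 km: v_c = √(μ/r) = 21.655 km/s.
Vis-viva on the transfer ellipse at r = 1.131×10^5 km gives v_t = √[μ(2/r − 1/a_t)] = 28.778 km/s.
Δv₁ = |v_t − v_c| = |28.778 − 21.655| = 7.123 km/s.

Δv₁ = 7.123 km/s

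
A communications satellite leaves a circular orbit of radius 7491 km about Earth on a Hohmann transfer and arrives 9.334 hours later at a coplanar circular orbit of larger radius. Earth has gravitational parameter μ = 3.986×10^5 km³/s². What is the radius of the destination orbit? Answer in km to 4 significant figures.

r₂ = 63960 km

Transfer time t = 9.334 hours = 33602.4 s, and t = π√(a_t³/μ).
So a_t = (μ t²/π²)^(1/3) = (3.986×10^5 × (33602.4)² / π²)^(1/3) = 35727 km.
Since a_t = (r₁ + r₂)/2, r₂ = 2a_t − r₁ = 2×35727 − 7491 = 63963 km.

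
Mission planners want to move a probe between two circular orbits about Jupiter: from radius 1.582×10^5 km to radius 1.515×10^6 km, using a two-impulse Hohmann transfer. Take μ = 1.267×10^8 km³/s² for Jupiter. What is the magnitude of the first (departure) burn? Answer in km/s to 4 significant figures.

Δv₁ = 9.783 km/s

The Hohmann ellipse has a_t = (r₁ + r₂)/2 = 8.366×10^5 km.
On the circular orbit at r = 1.582×10^5 km, v_c = √(μ/r) = 28.300 km/s.
Transfer-orbit speed at the same r (vis-viva, a = a_t): v_t = √[μ(2/r − 1/a_t)] = 38.083 km/s.
Δv₁ = |v_t − v_c| = |38.083 − 28.300| = 9.783 km/s.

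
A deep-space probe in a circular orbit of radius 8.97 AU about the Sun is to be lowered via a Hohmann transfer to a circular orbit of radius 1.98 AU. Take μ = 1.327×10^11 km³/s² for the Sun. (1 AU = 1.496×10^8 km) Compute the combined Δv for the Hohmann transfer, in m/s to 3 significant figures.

In km: r₁ = 8.97 × 1.496×10^8 = 1.341912×10^9 km; r₂ = 1.98 × 1.496×10^8 = 2.96208×10^8 km.
Semi-major axis of the transfer orbit: a_t = (1.341912×10^9 + 2.96208×10^8)/2 = 8.1906×10^8 km.
At r₁ the circular-orbit speed is v₁ = √(μ/r₁) = 9.944 km/s.
Transfer-orbit speed at r₁ (vis-viva equation): v_a = √[μ(2/r₁ − 1/a_t)] = 5.980 km/s.
First burn Δv₁ = |v_a − v₁| = 3.964 km/s.
At r₂, v₂ = √(μ/r₂) = 21.166 km/s.
Transfer-orbit speed at r₂: v_p = √[μ(2/r₂ − 1/a_t)] = 27.092 km/s.
Second burn Δv₂ = |v₂ − v_p| = 5.926 km/s.
Total Δv = Δv₁ + Δv₂ = 9.890 km/s.

Δv = 9890 m/s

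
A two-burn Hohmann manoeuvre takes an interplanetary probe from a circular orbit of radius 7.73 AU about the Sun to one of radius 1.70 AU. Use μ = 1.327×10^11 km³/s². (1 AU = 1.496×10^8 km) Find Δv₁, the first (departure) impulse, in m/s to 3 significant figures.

In km: r₁ = 7.73 × 1.496×10^8 = 1.156408×10^9 km; r₂ = 1.70 × 1.496×10^8 = 2.5432×10^8 km.
The Hohmann ellipse has a_t = (r₁ + r₂)/2 = 7.05364×10^8 km.
Circular speed at r = 1.156408×10^9 km: v_c = √(μ/r) = 10.712 km/s.
Vis-viva on the transfer ellipse at r = 1.156408×10^9 km gives v_t = √[μ(2/r − 1/a_t)] = 6.4323 km/s.
Δv₁ = |v_t − v_c| = |6.4323 − 10.712| = 4.280 km/s.

Δv₁ = 4280 m/s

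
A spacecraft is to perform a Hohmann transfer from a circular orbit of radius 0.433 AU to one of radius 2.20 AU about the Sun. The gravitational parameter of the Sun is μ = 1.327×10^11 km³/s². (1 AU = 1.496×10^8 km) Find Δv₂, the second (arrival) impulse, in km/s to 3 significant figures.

Δv₂ = 8.56 km/s

In km: r₁ = 0.433 × 1.496×10^8 = 6.47768×10^7 km; r₂ = 2.20 × 1.496×10^8 = 3.2912×10^8 km.
Transfer-ellipse semi-major axis a_t = (r₁ + r₂)/2 = (6.47768×10^7 + 3.2912×10^8)/2 = 1.969484×10^8 km.
On the circular orbit at r = 3.2912×10^8 km, v_c = √(μ/r) = 20.080 km/s.
Transfer-orbit speed at the same r (vis-viva, a = a_t): v_t = √[μ(2/r − 1/a_t)] = 11.516 km/s.
Δv₂ = |v_t − v_c| = |11.516 − 20.080| = 8.564 km/s.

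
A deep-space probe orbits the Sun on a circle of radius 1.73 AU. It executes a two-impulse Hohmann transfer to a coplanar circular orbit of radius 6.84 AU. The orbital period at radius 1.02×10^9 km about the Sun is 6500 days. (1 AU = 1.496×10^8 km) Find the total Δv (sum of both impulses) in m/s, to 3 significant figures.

Δv = 10100 m/s

From Kepler's third law T² = 4π²r³/μ at r = 1.02×10^9 km, T = 6500 days = 6500 × 86400 s = 5.616×10^8 s: μ = 4π²r³/T² = 1.32833×10^11 km³/s².
In km: r₁ = 1.73 × 1.496×10^8 = 2.58808×10^8 km; r₂ = 6.84 × 1.496×10^8 = 1.023264×10^9 km.
The Hohmann ellipse has a_t = (r₁ + r₂)/2 = 6.41036×10^8 km.
At r₁ the circular-orbit speed is v₁ = √(μ/r₁) = 22.655 km/s.
Transfer-orbit speed at r₁ (v² = μ(2/r − 1/a)): v_p = √[μ(2/r₁ − 1/a_t)] = 28.623 km/s.
First burn Δv₁ = |v_p − v₁| = 5.968 km/s.
At r₂, v₂ = √(μ/r₂) = 11.3936 km/s.
Transfer-orbit speed at r₂: v_a = √[μ(2/r₂ − 1/a_t)] = 7.23947 km/s.
Second burn Δv₂ = |v₂ − v_a| = 4.154 km/s.
Δv = Δv₁ + Δv₂ = 5.968 + 4.154 = 10.12 km/s.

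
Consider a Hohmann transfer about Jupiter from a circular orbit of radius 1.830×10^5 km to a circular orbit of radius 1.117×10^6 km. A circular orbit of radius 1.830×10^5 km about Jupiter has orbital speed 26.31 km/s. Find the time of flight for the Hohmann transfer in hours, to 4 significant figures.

t = 40.63 hours

From the circular-orbit relation v² = μ/r at r = 1.830×10^5 km: μ = v²r = (26.31)² × 1.830×10^5 = 1.26676×10^8 km³/s².
Transfer-ellipse semi-major axis a_t = (r₁ + r₂)/2 = (1.830×10^5 + 1.117×10^6)/2 = 6.500×10^5 km.
By Kepler's third law the transfer-orbit period is T = 2π√(a_t³/μ), so t = T/2 = 1.4628×10^5 s.
Converting: 1.4628×10^5 s ÷ 3600 s/hour = 40.63 hours.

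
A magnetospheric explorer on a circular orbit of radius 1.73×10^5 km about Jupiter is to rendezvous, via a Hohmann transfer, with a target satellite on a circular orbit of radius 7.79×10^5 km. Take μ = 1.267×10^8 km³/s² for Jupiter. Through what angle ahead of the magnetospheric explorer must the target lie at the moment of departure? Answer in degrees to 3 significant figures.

φ = 94.0°

Transfer-ellipse semi-major axis a_t = (r₁ + r₂)/2 = (1.730×10^5 + 7.790×10^5)/2 = 4.760×10^5 km.
The half-period of the transfer ellipse is t = π√(a_t³/μ) = 91658.3 s.
The target's mean motion on its circular orbit is ω₂ = √(μ/r₂³) = 1.63713×10^-5 rad/s.
Angle swept by the target during transfer: ω₂·t = 1.5006 rad = 85.98°.
The magnetospheric explorer traverses 180° on the transfer ellipse, so the target must lead by 180° − 85.98° = 94.0°.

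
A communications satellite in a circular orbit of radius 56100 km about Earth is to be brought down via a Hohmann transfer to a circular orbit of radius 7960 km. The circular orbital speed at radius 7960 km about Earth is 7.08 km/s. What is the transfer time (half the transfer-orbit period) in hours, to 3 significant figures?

t = 7.92 hours

From the circular-orbit relation v² = μ/r at r = 7960 km: μ = v²r = (7.08)² × 7960 = 3.99006×10^5 km³/s².
Transfer-ellipse semi-major axis a_t = (r₁ + r₂)/2 = (56100 + 7960)/2 = 32030 km.
Transfer time t = π√(a_t³/μ) = π√((32030)³ / 3.99006×10^5) = 28510 s.
Converting: 28510 s ÷ 3600 s/hour = 7.92 hours.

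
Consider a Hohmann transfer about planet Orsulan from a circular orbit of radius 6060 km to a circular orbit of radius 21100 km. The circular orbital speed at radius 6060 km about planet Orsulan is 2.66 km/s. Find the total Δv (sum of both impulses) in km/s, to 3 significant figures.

From the circular-orbit relation v² = μ/r at r = 6060 km: μ = v²r = (2.66)² × 6060 = 42878.1 km³/s².
Semi-major axis of the transfer orbit: a_t = (6060 + 21100)/2 = 13580 km.
Circular speed at r₁: v₁ = √(μ/r₁) = √(42878.1/6060) = 2.6600 km/s.
On the transfer ellipse at r₁, vis-viva equation gives v_p = √[μ(2/r₁ − 1/a_t)] = 3.3157 km/s.
First burn Δv₁ = |v_p − v₁| = 0.6557 km/s.
At r₂, v₂ = √(μ/r₂) = 1.42553 km/s.
Transfer-orbit speed at r₂: v_a = √[μ(2/r₂ − 1/a_t)] = 0.952277 km/s.
Second burn Δv₂ = |v₂ − v_a| = 0.4733 km/s.
Total Δv = Δv₁ + Δv₂ = 1.129 km/s.

Δv = 1.13 km/s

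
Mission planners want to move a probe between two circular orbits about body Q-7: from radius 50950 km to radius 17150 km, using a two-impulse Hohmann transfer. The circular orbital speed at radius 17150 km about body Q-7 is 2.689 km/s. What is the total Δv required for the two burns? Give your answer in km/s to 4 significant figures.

From the circular-orbit relation v² = μ/r at r = 17150 km: μ = v²r = (2.689)² × 17150 = 1.24007×10^5 km³/s².
The Hohmann ellipse has a_t = (r₁ + r₂)/2 = 34050 km.
At r₁ the circular-orbit speed is v₁ = √(μ/r₁) = 1.5601 km/s.
On the transfer ellipse at r₁, v² = μ(2/r − 1/a) gives v_a = √[μ(2/r₁ − 1/a_t)] = 1.1072 km/s.
First burn Δv₁ = |v_a − v₁| = 0.4529 km/s.
At r₂, v₂ = √(μ/r₂) = 2.6890 km/s.
Transfer-orbit speed at r₂: v_p = √[μ(2/r₂ − 1/a_t)] = 3.2893 km/s.
Second burn Δv₂ = |v₂ − v_p| = 0.6003 km/s.
Total Δv = Δv₁ + Δv₂ = 1.053 km/s.

Δv = 1.053 km/s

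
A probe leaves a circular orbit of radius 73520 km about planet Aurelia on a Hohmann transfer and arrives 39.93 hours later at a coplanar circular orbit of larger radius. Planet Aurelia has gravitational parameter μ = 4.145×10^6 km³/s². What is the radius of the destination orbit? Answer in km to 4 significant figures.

Transfer time t = 39.93 hours = 1.43748×10^5 s, and t = π√(a_t³/μ).
So a_t = (μ t²/π²)^(1/3) = (4.145×10^6 × (1.43748×10^5)² / π²)^(1/3) = 2.0550×10^5 km.
Since a_t = (r₁ + r₂)/2, r₂ = 2a_t − r₁ = 2×2.0550×10^5 − 73520 = 3.3748×10^5 km.

r₂ = 3.375×10^5 km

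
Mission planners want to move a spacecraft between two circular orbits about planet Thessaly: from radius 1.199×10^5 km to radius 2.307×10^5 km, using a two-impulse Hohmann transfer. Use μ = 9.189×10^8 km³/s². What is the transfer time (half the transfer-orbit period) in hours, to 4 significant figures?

The Hohmann ellipse has a_t = (r₁ + r₂)/2 = 1.753×10^5 km.
Transfer time t = π√(a_t³/μ) = π√((1.753×10^5)³ / 9.189×10^8) = 7607 s.
Converting: 7607 s ÷ 3600 s/hour = 2.113 hours.

t = 2.113 hours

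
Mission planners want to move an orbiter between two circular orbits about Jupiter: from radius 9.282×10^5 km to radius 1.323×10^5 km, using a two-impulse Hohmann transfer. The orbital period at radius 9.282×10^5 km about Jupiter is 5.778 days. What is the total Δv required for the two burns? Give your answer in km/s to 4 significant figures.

From Kepler's third law T² = 4π²r³/μ at r = 9.282×10^5 km, T = 5.778 days = 5.778 × 86400 s = 4.992192×10^5 s: μ = 4π²r³/T² = 1.26678×10^8 km³/s².
Semi-major axis of the transfer orbit: a_t = (9.282×10^5 + 1.323×10^5)/2 = 5.3025×10^5 km.
At r₁ the circular-orbit speed is v₁ = √(μ/r₁) = 11.682 km/s.
On the transfer ellipse at r₁, vis-viva equation gives v_a = √[μ(2/r₁ − 1/a_t)] = 5.8354 km/s.
First burn Δv₁ = |v_a − v₁| = 5.847 km/s.
At r₂, v₂ = √(μ/r₂) = 30.9436 km/s.
Transfer-orbit speed at r₂: v_p = √[μ(2/r₂ − 1/a_t)] = 40.9403 km/s.
Second burn Δv₂ = |v₂ − v_p| = 9.997 km/s.
Total Δv = Δv₁ + Δv₂ = 15.84 km/s.

Δv = 15.84 km/s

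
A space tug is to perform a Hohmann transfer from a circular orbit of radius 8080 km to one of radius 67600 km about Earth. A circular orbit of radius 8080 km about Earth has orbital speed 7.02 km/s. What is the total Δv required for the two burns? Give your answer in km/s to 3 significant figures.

From the circular-orbit relation v² = μ/r at r = 8080 km: μ = v²r = (7.02)² × 8080 = 3.98186×10^5 km³/s².
Transfer-ellipse semi-major axis a_t = (r₁ + r₂)/2 = (8080 + 67600)/2 = 37840 km.
Circular speed at r₁: v₁ = √(μ/r₁) = √(3.98186×10^5/8080) = 7.020 km/s.
On the transfer ellipse at r₁, vis-viva gives v_p = √[μ(2/r₁ − 1/a_t)] = 9.383 km/s.
First burn Δv₁ = |v_p − v₁| = 2.363 km/s.
Circular speed at r₂: v₂ = √(μ/r₂) = 2.427 km/s.
Transfer-orbit speed at r₂: v_a = √[μ(2/r₂ − 1/a_t)] = 1.122 km/s.
Second burn Δv₂ = |v₂ − v_a| = 1.305 km/s.
Total Δv = Δv₁ + Δv₂ = 3.668 km/s.

Δv = 3.67 km/s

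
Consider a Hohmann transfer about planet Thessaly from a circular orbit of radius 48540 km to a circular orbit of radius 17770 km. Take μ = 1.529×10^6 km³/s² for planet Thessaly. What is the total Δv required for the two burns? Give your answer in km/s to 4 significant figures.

Δv = 3.451 km/s

The Hohmann ellipse has a_t = (r₁ + r₂)/2 = 33155 km.
Circular speed at r₁: v₁ = √(μ/r₁) = √(1.529×10^6/48540) = 5.6125 km/s.
Transfer-orbit speed at r₁ (vis-viva equation): v_a = √[μ(2/r₁ − 1/a_t)] = 4.1089 km/s.
First burn Δv₁ = |v_a − v₁| = 1.5036 km/s.
At r₂, v₂ = √(μ/r₂) = 9.27598 km/s.
Transfer-orbit speed at r₂: v_p = √[μ(2/r₂ − 1/a_t)] = 11.2237 km/s.
Second burn Δv₂ = |v₂ − v_p| = 1.9477 km/s.
Total Δv = Δv₁ + Δv₂ = 3.451 km/s.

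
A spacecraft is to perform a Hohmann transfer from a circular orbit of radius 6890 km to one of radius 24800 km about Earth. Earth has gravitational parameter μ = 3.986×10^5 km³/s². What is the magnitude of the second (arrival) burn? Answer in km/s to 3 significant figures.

The Hohmann ellipse has a_t = (r₁ + r₂)/2 = 15845 km.
On the circular orbit at r = 24800 km, v_c = √(μ/r) = 4.009 km/s.
Transfer-orbit speed at the same r (vis-viva, a = a_t): v_t = √[μ(2/r − 1/a_t)] = 2.644 km/s.
Δv₂ = |v_t − v_c| = |2.644 − 4.009| = 1.365 km/s.

Δv₂ = 1.37 km/s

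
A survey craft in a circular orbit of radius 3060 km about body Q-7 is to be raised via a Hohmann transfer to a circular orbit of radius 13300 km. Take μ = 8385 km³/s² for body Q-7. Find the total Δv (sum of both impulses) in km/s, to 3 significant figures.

Δv = 0.764 km/s

Semi-major axis of the transfer orbit: a_t = (3060 + 13300)/2 = 8180 km.
Circular speed at r₁: v₁ = √(μ/r₁) = √(8385/3060) = 1.6554 km/s.
On the transfer ellipse at r₁, vis-viva equation gives v_p = √[μ(2/r₁ − 1/a_t)] = 2.1108 km/s.
First burn Δv₁ = |v_p − v₁| = 0.4554 km/s.
Circular speed at r₂: v₂ = √(μ/r₂) = 0.7940 km/s.
Transfer-orbit speed at r₂: v_a = √[μ(2/r₂ − 1/a_t)] = 0.4856 km/s.
Second burn Δv₂ = |v₂ − v_a| = 0.3084 km/s.
Δv = Δv₁ + Δv₂ = 0.4554 + 0.3084 = 0.7638 km/s.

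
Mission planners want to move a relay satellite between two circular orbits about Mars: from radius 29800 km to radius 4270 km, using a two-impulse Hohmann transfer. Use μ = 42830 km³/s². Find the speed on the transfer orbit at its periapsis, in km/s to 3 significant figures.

v = 4.19 km/s

The Hohmann ellipse has a_t = (r₁ + r₂)/2 = 17035 km.
The periapsis of the transfer ellipse is at r = 4270 km.
Applying v² = μ(2/r − 1/a_t): v = 4.189 km/s.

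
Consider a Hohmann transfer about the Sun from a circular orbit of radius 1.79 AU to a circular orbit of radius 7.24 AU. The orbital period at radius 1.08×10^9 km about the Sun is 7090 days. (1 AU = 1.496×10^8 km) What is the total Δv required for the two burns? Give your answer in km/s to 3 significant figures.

Δv = 10.0 km/s

From Kepler's third law T² = 4π²r³/μ at r = 1.08×10^9 km, T = 7090 days = 7090 × 86400 s = 6.12576×10^8 s: μ = 4π²r³/T² = 1.32529×10^11 km³/s².
In km: r₁ = 1.79 × 1.496×10^8 = 2.67784×10^8 km; r₂ = 7.24 × 1.496×10^8 = 1.083104×10^9 km.
The Hohmann ellipse has a_t = (r₁ + r₂)/2 = 6.75444×10^8 km.
At r₁ the circular-orbit speed is v₁ = √(μ/r₁) = 22.24658 km/s.
Transfer-orbit speed at r₁ (vis-viva equation): v_p = √[μ(2/r₁ − 1/a_t)] = 28.17109 km/s.
First burn Δv₁ = |v_p − v₁| = 5.925 km/s.
At r₂, v₂ = √(μ/r₂) = 11.062 km/s.
Transfer-orbit speed at r₂: v_a = √[μ(2/r₂ − 1/a_t)] = 6.9650 km/s.
Second burn Δv₂ = |v₂ − v_a| = 4.097 km/s.
Δv = Δv₁ + Δv₂ = 5.925 + 4.097 = 10.02 km/s.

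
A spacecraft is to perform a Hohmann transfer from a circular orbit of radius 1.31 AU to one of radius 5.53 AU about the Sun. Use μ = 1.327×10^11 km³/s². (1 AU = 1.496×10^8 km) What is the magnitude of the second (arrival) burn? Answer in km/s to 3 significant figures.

Δv₂ = 4.83 km/s

In km: r₁ = 1.31 × 1.496×10^8 = 1.95976×10^8 km; r₂ = 5.53 × 1.496×10^8 = 8.27288×10^8 km.
Transfer-ellipse semi-major axis a_t = (r₁ + r₂)/2 = (1.95976×10^8 + 8.27288×10^8)/2 = 5.11632×10^8 km.
On the circular orbit at r = 8.27288×10^8 km, v_c = √(μ/r) = 12.665 km/s.
Transfer-orbit speed at the same r (vis-viva, a = a_t): v_t = √[μ(2/r − 1/a_t)] = 7.8384 km/s.
Δv₂ = |v_t − v_c| = |7.8384 − 12.665| = 4.827 km/s.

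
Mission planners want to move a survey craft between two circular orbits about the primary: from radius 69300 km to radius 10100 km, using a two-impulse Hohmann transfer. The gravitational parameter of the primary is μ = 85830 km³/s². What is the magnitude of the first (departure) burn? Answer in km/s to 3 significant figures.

Δv₁ = 0.552 km/s

Transfer-ellipse semi-major axis a_t = (r₁ + r₂)/2 = (69300 + 10100)/2 = 39700 km.
Circular speed at r = 69300 km: v_c = √(μ/r) = 1.1129 km/s.
Transfer-orbit speed at the same r (vis-viva, a = a_t): v_t = √[μ(2/r − 1/a_t)] = 0.56133 km/s.
Δv₁ = |v_t − v_c| = |0.56133 − 1.1129| = 0.5516 km/s.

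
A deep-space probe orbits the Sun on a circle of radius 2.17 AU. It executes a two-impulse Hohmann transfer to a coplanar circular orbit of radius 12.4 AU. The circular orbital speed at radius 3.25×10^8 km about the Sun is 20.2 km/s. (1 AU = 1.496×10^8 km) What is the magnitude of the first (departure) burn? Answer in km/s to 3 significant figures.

Δv₁ = 6.16 km/s

From the circular-orbit relation v² = μ/r at r = 3.25×10^8 km: μ = v²r = (20.2)² × 3.25×10^8 = 1.32613×10^11 km³/s².
In km: r₁ = 2.17 × 1.496×10^8 = 3.24632×10^8 km; r₂ = 12.4 × 1.496×10^8 = 1.85504×10^9 km.
Semi-major axis of the transfer orbit: a_t = (3.24632×10^8 + 1.85504×10^9)/2 = 1.089836×10^9 km.
On the circular orbit at r = 3.24632×10^8 km, v_c = √(μ/r) = 20.211 km/s.
Transfer-orbit speed at the same r (vis-viva, a = a_t): v_t = √[μ(2/r − 1/a_t)] = 26.369 km/s.
Δv₁ = |v_t − v_c| = |26.369 − 20.211| = 6.158 km/s.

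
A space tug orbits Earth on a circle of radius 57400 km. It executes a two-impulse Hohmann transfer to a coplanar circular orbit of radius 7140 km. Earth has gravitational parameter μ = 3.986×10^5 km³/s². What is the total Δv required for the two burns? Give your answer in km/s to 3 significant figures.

Semi-major axis of the transfer orbit: a_t = (57400 + 7140)/2 = 32270 km.
At r₁ the circular-orbit speed is v₁ = √(μ/r₁) = 2.6352 km/s.
Transfer-orbit speed at r₁ (v² = μ(2/r − 1/a)): v_a = √[μ(2/r₁ − 1/a_t)] = 1.2395 km/s.
First burn Δv₁ = |v_a − v₁| = 1.396 km/s.
Circular speed at r₂: v₂ = √(μ/r₂) = 7.472 km/s.
Transfer-orbit speed at r₂: v_p = √[μ(2/r₂ − 1/a_t)] = 9.965 km/s.
Second burn Δv₂ = |v₂ − v_p| = 2.493 km/s.
Total Δv = Δv₁ + Δv₂ = 3.889 km/s.

Δv = 3.89 km/s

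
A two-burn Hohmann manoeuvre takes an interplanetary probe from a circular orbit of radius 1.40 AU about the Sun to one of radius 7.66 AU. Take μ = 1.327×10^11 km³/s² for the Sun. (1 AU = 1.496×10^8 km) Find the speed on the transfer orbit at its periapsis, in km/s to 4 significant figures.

v = 32.73 km/s

In km: r₁ = 1.40 × 1.496×10^8 = 2.0944×10^8 km; r₂ = 7.66 × 1.496×10^8 = 1.145936×10^9 km.
Semi-major axis of the transfer orbit: a_t = (2.0944×10^8 + 1.145936×10^9)/2 = 6.77688×10^8 km.
At periapsis, r = 2.0944×10^8 km.
From the vis-viva equation, v = √[μ(2/r − 1/a_t)] = 32.73 km/s.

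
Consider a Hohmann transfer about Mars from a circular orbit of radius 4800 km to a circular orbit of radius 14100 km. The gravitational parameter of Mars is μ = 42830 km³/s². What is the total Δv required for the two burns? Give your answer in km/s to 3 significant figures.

Semi-major axis of the transfer orbit: a_t = (4800 + 14100)/2 = 9450 km.
Circular speed at r₁: v₁ = √(μ/r₁) = √(42830/4800) = 2.98713 km/s.
On the transfer ellipse at r₁, v² = μ(2/r − 1/a) gives v_p = √[μ(2/r₁ − 1/a_t)] = 3.64877 km/s.
First burn Δv₁ = |v_p − v₁| = 0.6616 km/s.
At r₂, v₂ = √(μ/r₂) = 1.74287 km/s.
Transfer-orbit speed at r₂: v_a = √[μ(2/r₂ − 1/a_t)] = 1.24214 km/s.
Second burn Δv₂ = |v₂ − v_a| = 0.5007 km/s.
Δv = Δv₁ + Δv₂ = 0.6616 + 0.5007 = 1.162 km/s.

Δv = 1.16 km/s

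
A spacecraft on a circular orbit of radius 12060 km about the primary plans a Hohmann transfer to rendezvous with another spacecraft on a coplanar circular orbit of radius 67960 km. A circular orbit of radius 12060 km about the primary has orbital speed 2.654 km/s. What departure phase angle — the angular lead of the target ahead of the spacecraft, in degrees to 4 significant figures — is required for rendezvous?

φ = 98.69°

From the circular-orbit relation v² = μ/r at r = 12060 km: μ = v²r = (2.654)² × 12060 = 84947.2 km³/s².
The Hohmann ellipse has a_t = (r₁ + r₂)/2 = 40010 km.
The half-period of the transfer ellipse is t = π√(a_t³/μ) = 86264 s.
The target's mean motion on its circular orbit is ω₂ = √(μ/r₂³) = 1.6451×10^-5 rad/s.
Angle swept by the target during transfer: ω₂·t = 1.4191 rad = 81.31°.
Arrival is 180° from departure on the ellipse, so φ = 180° − 81.31° = 98.69°.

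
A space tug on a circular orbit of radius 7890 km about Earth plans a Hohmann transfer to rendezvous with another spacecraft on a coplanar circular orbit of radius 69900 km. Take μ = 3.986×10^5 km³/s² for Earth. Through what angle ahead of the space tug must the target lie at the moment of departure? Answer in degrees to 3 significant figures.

Transfer-ellipse semi-major axis a_t = (r₁ + r₂)/2 = (7890 + 69900)/2 = 38895 km.
Transfer time t = π√(a_t³/μ) = 38170 s.
Target angular speed ω₂ = √(μ/r₂³) = 3.416×10^-5 rad/s.
Angle swept by the target during transfer: ω₂·t = 1.304 rad = 74.71°.
Arrival is 180° from departure on the ellipse, so φ = 180° − 74.71° = 105°.

φ = 105°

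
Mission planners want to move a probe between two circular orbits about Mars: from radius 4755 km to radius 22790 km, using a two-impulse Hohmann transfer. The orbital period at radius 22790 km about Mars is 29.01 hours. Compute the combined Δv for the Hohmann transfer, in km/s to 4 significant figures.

Δv = 1.425 km/s

From Kepler's third law T² = 4π²r³/μ at r = 22790 km, T = 29.01 hours = 29.01 × 3600 s = 1.04436×10^5 s: μ = 4π²r³/T² = 42844.2 km³/s².
Semi-major axis of the transfer orbit: a_t = (4755 + 22790)/2 = 13772.5 km.
Circular speed at r₁: v₁ = √(μ/r₁) = √(42844.2/4755) = 3.0017 km/s.
On the transfer ellipse at r₁, vis-viva gives v_p = √[μ(2/r₁ − 1/a_t)] = 3.8613 km/s.
First burn Δv₁ = |v_p − v₁| = 0.8596 km/s.
At r₂, v₂ = √(μ/r₂) = 1.3711 km/s.
Transfer-orbit speed at r₂: v_a = √[μ(2/r₂ − 1/a_t)] = 0.80564 km/s.
Second burn Δv₂ = |v₂ − v_a| = 0.5655 km/s.
Δv = Δv₁ + Δv₂ = 0.8596 + 0.5655 = 1.425 km/s.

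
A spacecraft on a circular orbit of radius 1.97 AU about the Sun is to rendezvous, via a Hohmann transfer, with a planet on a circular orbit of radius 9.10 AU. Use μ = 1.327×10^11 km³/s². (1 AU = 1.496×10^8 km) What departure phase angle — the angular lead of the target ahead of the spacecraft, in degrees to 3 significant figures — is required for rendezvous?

In km: r₁ = 1.97 × 1.496×10^8 = 2.94712×10^8 km; r₂ = 9.10 × 1.496×10^8 = 1.36136×10^9 km.
Semi-major axis of the transfer orbit: a_t = (2.94712×10^8 + 1.36136×10^9)/2 = 8.28036×10^8 km.
The half-period of the transfer ellipse is t = π√(a_t³/μ) = 2.055×10^8 s.
Target angular speed ω₂ = √(μ/r₂³) = 7.252×10^-9 rad/s.
Angle swept by the target during transfer: ω₂·t = 1.4903 rad = 85.39°.
The spacecraft traverses 180° on the transfer ellipse, so the target must lead by 180° − 85.39° = 94.6°.

φ = 94.6°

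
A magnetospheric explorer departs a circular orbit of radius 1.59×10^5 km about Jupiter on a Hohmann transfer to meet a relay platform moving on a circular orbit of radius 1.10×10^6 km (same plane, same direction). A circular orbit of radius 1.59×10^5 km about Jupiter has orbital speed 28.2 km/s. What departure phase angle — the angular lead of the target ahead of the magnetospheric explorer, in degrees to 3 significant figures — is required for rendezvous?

φ = 102°

From the circular-orbit relation v² = μ/r at r = 1.59×10^5 km: μ = v²r = (28.2)² × 1.59×10^5 = 1.26443×10^8 km³/s².
The Hohmann ellipse has a_t = (r₁ + r₂)/2 = 6.295×10^5 km.
The half-period of the transfer ellipse is t = π√(a_t³/μ) = 1.3954×10^5 s.
Target angular speed ω₂ = √(μ/r₂³) = 9.7467×10^-6 rad/s.
Angle swept by the target during transfer: ω₂·t = 1.36005 rad = 77.93°.
The magnetospheric explorer traverses 180° on the transfer ellipse, so the target must lead by 180° − 77.93° = 102°.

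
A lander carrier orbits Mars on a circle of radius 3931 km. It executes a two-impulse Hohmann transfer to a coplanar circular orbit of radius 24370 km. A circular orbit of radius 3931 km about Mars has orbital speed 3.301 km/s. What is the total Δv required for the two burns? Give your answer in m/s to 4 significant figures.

Δv = 1658 m/s

From the circular-orbit relation v² = μ/r at r = 3931 km: μ = v²r = (3.301)² × 3931 = 42834.5 km³/s².
The Hohmann ellipse has a_t = (r₁ + r₂)/2 = 14150.5 km.
At r₁ the circular-orbit speed is v₁ = √(μ/r₁) = 3.301 km/s.
On the transfer ellipse at r₁, vis-viva equation gives v_p = √[μ(2/r₁ − 1/a_t)] = 4.332 km/s.
First burn Δv₁ = |v_p − v₁| = 1.031 km/s.
Circular speed at r₂: v₂ = √(μ/r₂) = 1.3258 km/s.
Transfer-orbit speed at r₂: v_a = √[μ(2/r₂ − 1/a_t)] = 0.69877 km/s.
Second burn Δv₂ = |v₂ − v_a| = 0.6270 km/s.
Δv = Δv₁ + Δv₂ = 1.031 + 0.6270 = 1.658 km/s.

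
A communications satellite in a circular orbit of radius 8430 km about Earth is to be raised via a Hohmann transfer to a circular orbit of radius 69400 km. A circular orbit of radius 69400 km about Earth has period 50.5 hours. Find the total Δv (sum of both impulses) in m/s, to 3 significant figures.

From Kepler's third law T² = 4π²r³/μ at r = 69400 km, T = 50.5 hours = 50.5 × 3600 s = 1.818×10^5 s: μ = 4π²r³/T² = 3.99255×10^5 km³/s².
Transfer-ellipse semi-major axis a_t = (r₁ + r₂)/2 = (8430 + 69400)/2 = 38915 km.
Circular speed at r₁: v₁ = √(μ/r₁) = √(3.99255×10^5/8430) = 6.88195 km/s.
On the transfer ellipse at r₁, v² = μ(2/r − 1/a) gives v_p = √[μ(2/r₁ − 1/a_t)] = 9.19036 km/s.
First burn Δv₁ = |v_p − v₁| = 2.3084 km/s.
Circular speed at r₂: v₂ = √(μ/r₂) = 2.39853 km/s.
Transfer-orbit speed at r₂: v_a = √[μ(2/r₂ − 1/a_t)] = 1.11635 km/s.
Second burn Δv₂ = |v₂ − v_a| = 1.2822 km/s.
Δv = Δv₁ + Δv₂ = 2.3084 + 1.2822 = 3.591 km/s.

Δv = 3590 m/s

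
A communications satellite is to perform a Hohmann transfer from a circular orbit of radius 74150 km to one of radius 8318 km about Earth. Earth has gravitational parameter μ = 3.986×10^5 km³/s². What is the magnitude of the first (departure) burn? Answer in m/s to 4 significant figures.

The Hohmann ellipse has a_t = (r₁ + r₂)/2 = 41234 km.
Circular speed at r = 74150 km: v_c = √(μ/r) = 2.3185 km/s.
Transfer-orbit speed at the same r (vis-viva, a = a_t): v_t = √[μ(2/r − 1/a_t)] = 1.0413 km/s.
Δv₁ = |v_t − v_c| = |1.0413 − 2.3185| = 1.277 km/s.

Δv₁ = 1277 m/s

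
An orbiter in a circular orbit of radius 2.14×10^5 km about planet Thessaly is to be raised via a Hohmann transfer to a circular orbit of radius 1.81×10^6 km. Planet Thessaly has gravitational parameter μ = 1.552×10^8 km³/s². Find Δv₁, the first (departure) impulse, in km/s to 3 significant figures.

Δv₁ = 9.09 km/s

Semi-major axis of the transfer orbit: a_t = (2.140×10^5 + 1.810×10^6)/2 = 1.012×10^6 km.
On the circular orbit at r = 2.140×10^5 km, v_c = √(μ/r) = 26.930 km/s.
Vis-viva on the transfer ellipse at r = 2.140×10^5 km gives v_t = √[μ(2/r − 1/a_t)] = 36.015 km/s.
Δv₁ = |v_t − v_c| = |36.015 − 26.930| = 9.085 km/s.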